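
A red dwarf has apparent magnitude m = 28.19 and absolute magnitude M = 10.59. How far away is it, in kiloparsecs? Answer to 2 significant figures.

d ≈ 33 kpc

Distance modulus: m − M = 28.19 − (10.59) = 17.600
m − M = 5 log₁₀ d − 5
log₁₀ d = (m − M)/5 + 1 = 4.5200
d = 10^4.5200 = 33110 pc
= 33.11 kpc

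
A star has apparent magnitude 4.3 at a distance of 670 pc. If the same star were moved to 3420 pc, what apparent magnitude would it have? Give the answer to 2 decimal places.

m ≈ 7.84

Flux ∝ 1/d², so Δm = 5 log₁₀(d₂/d₁) = 5 log₁₀(3420/670) = 3.540
m₂ = m₁ + Δm = 4.3 + (3.540) = 7.840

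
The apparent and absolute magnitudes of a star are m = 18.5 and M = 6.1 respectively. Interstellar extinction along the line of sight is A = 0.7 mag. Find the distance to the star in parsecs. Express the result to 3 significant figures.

m − M = 5 log₁₀(d/10 pc) + A  ⇒  18.5 − (6.1) − 0.7 = 5 log₁₀(d/10)
11.700 = 5 log₁₀(d/10)
log₁₀ d = (m − M − A)/5 + 1 = 3.3400
d = 10^3.3400 = 2188 pc

d ≈ 2190 pc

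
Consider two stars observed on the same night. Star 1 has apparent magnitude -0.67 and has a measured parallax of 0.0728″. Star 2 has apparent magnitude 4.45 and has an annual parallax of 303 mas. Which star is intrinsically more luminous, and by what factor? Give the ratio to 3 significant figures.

Star 1 is more luminous, by a factor of 1930.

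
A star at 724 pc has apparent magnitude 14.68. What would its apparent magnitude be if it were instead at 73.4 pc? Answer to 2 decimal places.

Flux ∝ 1/d², so Δm = 5 log₁₀(d₂/d₁) = 5 log₁₀(73.4/724) = -4.970
m₂ = m₁ + Δm = 14.68 + (-4.970) = 9.710

m ≈ 9.71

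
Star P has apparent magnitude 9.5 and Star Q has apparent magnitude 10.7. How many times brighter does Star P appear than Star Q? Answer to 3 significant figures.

3.02

Δm = 9.5 − (10.7) = -1.2
Flux ratio = 10^(−0.4 Δm) = 10^(−0.4 × -1.2) = 10^0.480 = 3.020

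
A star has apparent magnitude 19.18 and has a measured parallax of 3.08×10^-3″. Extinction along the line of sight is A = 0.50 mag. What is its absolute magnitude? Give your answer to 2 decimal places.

d = 1/p = 1/3.08×10^-3″ = 324.7 pc
5 log₁₀(d/10 pc) = 5 log₁₀(324.7) − 5 = 7.557
M = m − 5 log₁₀(d/10) − A = 19.18 − 7.557 − 0.50 = 11.123

M ≈ 11.12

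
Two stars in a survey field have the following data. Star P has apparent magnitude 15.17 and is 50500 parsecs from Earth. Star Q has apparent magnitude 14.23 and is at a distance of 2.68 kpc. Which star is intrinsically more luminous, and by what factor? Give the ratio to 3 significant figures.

Star P: M = m − 5 log₁₀ d + 5 = 15.17 − 5·4.7033 + 5 = -3.346
Star Q: d = 2.68 kpc = 2680 pc
Star Q: M = m − 5 log₁₀ d + 5 = 14.23 − 5·3.4281 + 5 = 2.089
ΔM = M_P − M_Q = -3.346 − (2.089) = -5.436; smaller M is more luminous → Star P.
L ratio = 10^(0.4 |ΔM|) = 10^2.174 = 149.4

Star P is more luminous, by a factor of 149.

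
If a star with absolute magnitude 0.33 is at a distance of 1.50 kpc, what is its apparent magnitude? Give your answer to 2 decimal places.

d = 1.50 kpc = 1500 pc
m = M + 5 log₁₀ d − 5 = 0.33 + 5·3.1761 − 5 = 11.210

m ≈ 11.21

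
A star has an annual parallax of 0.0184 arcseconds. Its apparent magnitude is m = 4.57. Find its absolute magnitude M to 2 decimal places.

M ≈ 0.89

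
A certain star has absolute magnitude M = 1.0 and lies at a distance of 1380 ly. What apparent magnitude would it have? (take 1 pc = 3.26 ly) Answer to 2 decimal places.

d = 1380 ly / 3.26 = 423.3 pc
m = M + 5 log₁₀ d − 5 = 1.0 + 5·2.6267 − 5 = 9.133

m ≈ 9.13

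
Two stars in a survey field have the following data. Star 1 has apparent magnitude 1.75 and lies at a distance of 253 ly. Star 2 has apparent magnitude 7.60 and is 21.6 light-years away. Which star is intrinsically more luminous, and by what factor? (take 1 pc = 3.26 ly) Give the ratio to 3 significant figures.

Star 1 is more luminous, by a factor of 30000.

Star 1: d = 253 ly / 3.26 = 77.61 pc
Star 1: M = m − 5 log₁₀ d + 5 = 1.75 − 5·1.8899 + 5 = -2.700
Star 2: d = 21.6 ly / 3.26 = 6.626 pc
Star 2: M = m − 5 log₁₀ d + 5 = 7.60 − 5·0.8212 + 5 = 8.494
ΔM = M_1 − M_2 = -2.700 − (8.494) = -11.193; smaller M is more luminous → Star 1.
L ratio = 10^(0.4 |ΔM|) = 10^4.477 = 30010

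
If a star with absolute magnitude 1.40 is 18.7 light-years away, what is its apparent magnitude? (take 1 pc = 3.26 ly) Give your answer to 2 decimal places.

m ≈ 0.19

d = 18.7 ly / 3.26 = 5.736 pc
m = M + 5 log₁₀ d − 5 = 1.40 + 5·0.7586 − 5 = 0.193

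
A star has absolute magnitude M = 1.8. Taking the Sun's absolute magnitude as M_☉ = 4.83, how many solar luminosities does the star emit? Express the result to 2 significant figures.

M − M_☉ = 1.8 − 4.83 = -3.030
L/L_☉ = 10^(−0.4 (M − M_☉)) = 10^1.212 = 16.29

L/L_☉ ≈ 16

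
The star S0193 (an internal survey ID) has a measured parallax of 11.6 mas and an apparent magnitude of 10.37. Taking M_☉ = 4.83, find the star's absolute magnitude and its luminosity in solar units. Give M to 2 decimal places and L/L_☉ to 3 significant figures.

M ≈ 5.69; L/L_☉ ≈ 0.452

d = 1/p = 1000/11.6 mas = 86.21 pc
M = m − 5 log₁₀ d + 5 = 10.37 − 5·1.9355 + 5 = 5.692
M − M_☉ = 5.692 − 4.83 = 0.862
L/L_☉ = 10^(−0.4 × 0.862) = 0.4519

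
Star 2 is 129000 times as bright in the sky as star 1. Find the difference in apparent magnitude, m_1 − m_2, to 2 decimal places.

m_1 − m_2 ≈ 12.78

Pogson: Δm = −2.5 log₁₀(ratio) = −2.5 log₁₀(129000) = −2.5 × 5.1106 = -12.776
Star 2 is brighter so has the smaller magnitude: m_1 − m_2 is positive.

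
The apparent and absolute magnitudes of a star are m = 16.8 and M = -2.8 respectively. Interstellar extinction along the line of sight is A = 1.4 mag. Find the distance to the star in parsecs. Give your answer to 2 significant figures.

d ≈ 44000 pc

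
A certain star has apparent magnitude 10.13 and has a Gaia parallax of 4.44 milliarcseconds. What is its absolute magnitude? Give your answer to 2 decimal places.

p = 4.44 mas = 4.44×10^-3″ → d = 1/p = 225.2 pc
5 log₁₀(d/10 pc) = 5 log₁₀(225.2) − 5 = 6.763
M = m − 5 log₁₀(d/10) = 10.13 − 6.763 = 3.367

M ≈ 3.37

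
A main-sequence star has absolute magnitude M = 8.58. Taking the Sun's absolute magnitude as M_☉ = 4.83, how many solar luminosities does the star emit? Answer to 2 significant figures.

L/L_☉ ≈ 0.032

M − M_☉ = 8.58 − 4.83 = 3.750
L/L_☉ = 10^(−0.4 (M − M_☉)) = 10^-1.500 = 0.03162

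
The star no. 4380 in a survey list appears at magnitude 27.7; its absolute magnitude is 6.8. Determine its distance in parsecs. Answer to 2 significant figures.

Distance modulus: m − M = 27.7 − (6.8) = 20.900
m − M = 5 log₁₀ d − 5
log₁₀ d = (m − M)/5 + 1 = 5.1800
d = 10^5.1800 = 151400 pc

d ≈ 150000 pc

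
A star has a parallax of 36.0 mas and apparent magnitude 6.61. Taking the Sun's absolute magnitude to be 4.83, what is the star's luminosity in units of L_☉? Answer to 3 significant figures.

L/L_☉ ≈ 1.50

d = 1/p = 1000/36.0 mas = 27.78 pc
M = m − 5 log₁₀ d + 5 = 6.61 − 5·1.4437 + 5 = 4.392
M − M_☉ = 4.392 − 4.83 = -0.438
L/L_☉ = 10^(−0.4 × -0.438) = 1.498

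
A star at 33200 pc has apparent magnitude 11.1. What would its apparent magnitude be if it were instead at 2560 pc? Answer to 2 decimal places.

m ≈ 5.54

Flux ∝ 1/d², so Δm = 5 log₁₀(d₂/d₁) = 5 log₁₀(2560/33200) = -5.564
m₂ = m₁ + Δm = 11.1 + (-5.564) = 5.536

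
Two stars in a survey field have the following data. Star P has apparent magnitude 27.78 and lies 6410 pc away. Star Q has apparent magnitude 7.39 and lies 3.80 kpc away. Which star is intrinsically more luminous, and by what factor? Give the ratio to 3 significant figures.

Star Q is more luminous, by a factor of 5.03×10^7.

Star P: M = m − 5 log₁₀ d + 5 = 27.78 − 5·3.8069 + 5 = 13.746
Star Q: d = 3.80 kpc = 3800 pc
Star Q: M = m − 5 log₁₀ d + 5 = 7.39 − 5·3.5798 + 5 = -5.509
ΔM = M_P − M_Q = 13.746 − (-5.509) = 19.255; smaller M is more luminous → Star Q.
L ratio = 10^(0.4 |ΔM|) = 10^7.702 = 5.033×10^7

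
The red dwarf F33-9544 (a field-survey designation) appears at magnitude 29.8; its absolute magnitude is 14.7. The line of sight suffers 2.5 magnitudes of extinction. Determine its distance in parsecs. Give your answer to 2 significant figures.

m − M = 5 log₁₀(d/10 pc) + A  ⇒  29.8 − (14.7) − 2.5 = 5 log₁₀(d/10)
12.600 = 5 log₁₀(d/10)
log₁₀ d = (m − M − A)/5 + 1 = 3.5200
d = 10^3.5200 = 3311 pc

d ≈ 3300 pc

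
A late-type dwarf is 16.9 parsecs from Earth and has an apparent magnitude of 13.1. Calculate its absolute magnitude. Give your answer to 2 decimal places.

5 log₁₀(d/10 pc) = 5 log₁₀(16.90) − 5 = 1.139
M = m − 5 log₁₀(d/10) = 13.1 − 1.139 = 11.961

M ≈ 11.96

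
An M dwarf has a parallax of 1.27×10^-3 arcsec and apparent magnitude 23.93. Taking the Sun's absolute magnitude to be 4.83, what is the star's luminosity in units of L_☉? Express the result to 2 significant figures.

d = 1/p = 1/1.27×10^-3″ = 787.4 pc
M = m − 5 log₁₀ d + 5 = 23.93 − 5·2.8962 + 5 = 14.449
M − M_☉ = 14.449 − 4.83 = 9.619
L/L_☉ = 10^(−0.4 × 9.619) = 1.420×10^-4

L/L_☉ ≈ 1.4×10^-4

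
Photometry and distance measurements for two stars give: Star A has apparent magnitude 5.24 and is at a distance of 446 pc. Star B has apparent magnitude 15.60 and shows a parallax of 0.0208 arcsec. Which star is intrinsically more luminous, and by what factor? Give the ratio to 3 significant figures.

Star A: M = m − 5 log₁₀ d + 5 = 5.24 − 5·2.6493 + 5 = -3.007
Star B: d = 1/p = 1/0.0208″ = 48.08 pc
Star B: M = m − 5 log₁₀ d + 5 = 15.60 − 5·1.6819 + 5 = 12.190
ΔM = M_A − M_B = -3.007 − (12.190) = -15.197; smaller M is more luminous → Star A.
L ratio = 10^(0.4 |ΔM|) = 10^6.079 = 1.199×10^6

Star A is more luminous, by a factor of 1.20×10^6.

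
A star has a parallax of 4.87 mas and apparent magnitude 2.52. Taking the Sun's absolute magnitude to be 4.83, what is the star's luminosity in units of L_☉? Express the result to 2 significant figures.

L/L_☉ ≈ 3500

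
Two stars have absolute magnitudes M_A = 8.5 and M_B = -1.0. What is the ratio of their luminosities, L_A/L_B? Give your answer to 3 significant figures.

L_A/L_B ≈ 1.58×10^-4

ΔM = M_A − M_B = 9.5
L_A/L_B = 10^(−0.4 ΔM) = 10^-3.800 = 1.585×10^-4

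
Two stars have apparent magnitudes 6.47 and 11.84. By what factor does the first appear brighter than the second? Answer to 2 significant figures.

Δm = 6.47 − (11.84) = -5.37
Flux ratio = 10^(−0.4 Δm) = 10^(−0.4 × -5.37) = 10^2.148 = 140.6

140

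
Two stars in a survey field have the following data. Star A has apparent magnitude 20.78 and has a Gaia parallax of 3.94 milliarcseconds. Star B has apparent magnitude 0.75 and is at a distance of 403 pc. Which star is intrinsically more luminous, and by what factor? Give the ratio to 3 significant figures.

Star A: p = 3.94 mas = 3.94×10^-3″ → d = 1/p = 253.8 pc
Star A: M = m − 5 log₁₀ d + 5 = 20.78 − 5·2.4045 + 5 = 13.757
Star B: M = m − 5 log₁₀ d + 5 = 0.75 − 5·2.6053 + 5 = -7.277
ΔM = M_A − M_B = 13.757 − (-7.277) = 21.034; smaller M is more luminous → Star B.
L ratio = 10^(0.4 |ΔM|) = 10^8.414 = 2.592×10^8

Star B is more luminous, by a factor of 2.59×10^8.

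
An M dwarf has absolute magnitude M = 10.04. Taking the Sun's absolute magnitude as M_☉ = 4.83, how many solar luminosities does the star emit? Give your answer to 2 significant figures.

L/L_☉ ≈ 8.2×10^-3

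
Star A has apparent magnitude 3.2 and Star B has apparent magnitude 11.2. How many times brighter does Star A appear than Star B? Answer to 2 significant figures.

Δm = 3.2 − (11.2) = -8.0
Flux ratio = 10^(−0.4 Δm) = 10^(−0.4 × -8.0) = 10^3.200 = 1585

1600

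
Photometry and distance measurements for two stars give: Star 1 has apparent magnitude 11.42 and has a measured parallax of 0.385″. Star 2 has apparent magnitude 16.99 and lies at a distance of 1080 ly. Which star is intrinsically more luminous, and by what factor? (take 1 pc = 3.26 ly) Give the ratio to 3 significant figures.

Star 1: d = 1/p = 1/0.385″ = 2.597 pc
Star 1: M = m − 5 log₁₀ d + 5 = 11.42 − 5·0.4145 + 5 = 14.347
Star 2: d = 1080 ly / 3.26 = 331.3 pc
Star 2: M = m − 5 log₁₀ d + 5 = 16.99 − 5·2.5202 + 5 = 9.389
ΔM = M_1 − M_2 = 14.347 − (9.389) = 4.958; smaller M is more luminous → Star 2.
L ratio = 10^(0.4 |ΔM|) = 10^1.983 = 96.24

Star 2 is more luminous, by a factor of 96.2.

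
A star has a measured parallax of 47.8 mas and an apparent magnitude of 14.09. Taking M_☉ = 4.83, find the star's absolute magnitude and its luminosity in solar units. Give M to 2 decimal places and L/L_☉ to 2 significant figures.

M ≈ 12.49; L/L_☉ ≈ 8.7×10^-4

d = 1/p = 1000/47.8 mas = 20.92 pc
M = m − 5 log₁₀ d + 5 = 14.09 − 5·1.3206 + 5 = 12.487
M − M_☉ = 12.487 − 4.83 = 7.657
L/L_☉ = 10^(−0.4 × 7.657) = 8.653×10^-4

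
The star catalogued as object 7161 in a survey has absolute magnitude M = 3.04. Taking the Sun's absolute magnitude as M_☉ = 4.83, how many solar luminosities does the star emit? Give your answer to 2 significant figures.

M − M_☉ = 3.04 − 4.83 = -1.790
L/L_☉ = 10^(−0.4 (M − M_☉)) = 10^0.716 = 5.200

L/L_☉ ≈ 5.2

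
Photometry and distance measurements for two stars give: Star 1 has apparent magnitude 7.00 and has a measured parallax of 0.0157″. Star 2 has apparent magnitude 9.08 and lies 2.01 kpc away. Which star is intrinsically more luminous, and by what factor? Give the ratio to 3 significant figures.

Star 1: d = 1/p = 1/0.0157″ = 63.69 pc
Star 1: M = m − 5 log₁₀ d + 5 = 7.00 − 5·1.8041 + 5 = 2.979
Star 2: d = 2.01 kpc = 2010 pc
Star 2: M = m − 5 log₁₀ d + 5 = 9.08 − 5·3.3032 + 5 = -2.436
ΔM = M_1 − M_2 = 2.979 − (-2.436) = 5.415; smaller M is more luminous → Star 2.
L ratio = 10^(0.4 |ΔM|) = 10^2.166 = 146.6

Star 2 is more luminous, by a factor of 147.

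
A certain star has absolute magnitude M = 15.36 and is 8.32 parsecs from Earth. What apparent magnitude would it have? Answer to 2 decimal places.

m ≈ 14.96

m = M + 5 log₁₀ d − 5 = 15.36 + 5·0.9201 − 5 = 14.961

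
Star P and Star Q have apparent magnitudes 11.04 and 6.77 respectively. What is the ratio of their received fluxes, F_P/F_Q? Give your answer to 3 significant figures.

F_P/F_Q ≈ 0.0196

Δm = 11.04 − (6.77) = 4.27
Flux ratio = 10^(−0.4 Δm) = 10^(−0.4 × 4.27) = 10^-1.708 = 0.01959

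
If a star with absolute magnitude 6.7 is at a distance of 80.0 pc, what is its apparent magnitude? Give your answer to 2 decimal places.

m ≈ 11.22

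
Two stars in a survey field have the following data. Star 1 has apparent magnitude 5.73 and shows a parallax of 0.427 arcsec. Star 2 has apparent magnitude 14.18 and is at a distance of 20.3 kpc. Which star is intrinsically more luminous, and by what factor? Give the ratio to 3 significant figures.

Star 2 is more luminous, by a factor of 31300.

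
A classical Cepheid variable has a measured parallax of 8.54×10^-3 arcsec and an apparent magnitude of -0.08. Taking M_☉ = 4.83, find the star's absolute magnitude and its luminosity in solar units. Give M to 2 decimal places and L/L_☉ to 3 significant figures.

M ≈ -5.42; L/L_☉ ≈ 12600

d = 1/p = 1/8.54×10^-3″ = 117.1 pc
M = m − 5 log₁₀ d + 5 = -0.08 − 5·2.0685 + 5 = -5.423
M − M_☉ = -5.423 − 4.83 = -10.253
L/L_☉ = 10^(−0.4 × -10.253) = 12620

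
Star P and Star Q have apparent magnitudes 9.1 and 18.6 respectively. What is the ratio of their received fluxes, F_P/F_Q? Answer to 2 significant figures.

Magnitude difference = -9.5
Flux ratio = 10^(−0.4 Δm) = 10^(−0.4 × -9.5) = 10^3.800 = 6310

F_P/F_Q ≈ 6300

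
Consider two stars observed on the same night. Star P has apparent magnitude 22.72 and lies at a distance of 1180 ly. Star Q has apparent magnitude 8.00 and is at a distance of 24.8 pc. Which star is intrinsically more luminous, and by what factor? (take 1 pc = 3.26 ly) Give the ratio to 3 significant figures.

Star P: d = 1180 ly / 3.26 = 362.0 pc
Star P: M = m − 5 log₁₀ d + 5 = 22.72 − 5·2.5587 + 5 = 14.927
Star Q: M = m − 5 log₁₀ d + 5 = 8.00 − 5·1.3945 + 5 = 6.028
ΔM = M_P − M_Q = 14.927 − (6.028) = 8.899; smaller M is more luminous → Star Q.
L ratio = 10^(0.4 |ΔM|) = 10^3.560 = 3627

Star Q is more luminous, by a factor of 3630.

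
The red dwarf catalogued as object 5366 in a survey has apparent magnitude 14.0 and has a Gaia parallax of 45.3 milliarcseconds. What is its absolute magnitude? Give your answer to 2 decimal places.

p = 45.3 mas = 0.0453″ → d = 1/p = 22.08 pc
5 log₁₀(d/10 pc) = 5 log₁₀(22.08) − 5 = 1.720
M = m − 5 log₁₀(d/10) = 14.0 − 1.720 = 12.280

M ≈ 12.28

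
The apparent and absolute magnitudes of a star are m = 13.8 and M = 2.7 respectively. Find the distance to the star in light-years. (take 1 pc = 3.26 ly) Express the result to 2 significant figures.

d ≈ 5400 ly

μ = m − M = 11.100
m − M = 5 log₁₀ d − 5
log₁₀ d = (m − M)/5 + 1 = 3.2200
d = 10^3.2200 = 1660 pc
= 5410 ly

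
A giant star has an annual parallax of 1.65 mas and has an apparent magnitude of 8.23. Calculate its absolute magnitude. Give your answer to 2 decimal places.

M ≈ -0.68

p = 1.65 mas = 1.65×10^-3″ → d = 1/p = 606.1 pc
5 log₁₀(d/10 pc) = 5 log₁₀(606.1) − 5 = 8.913
M = m − 5 log₁₀(d/10) = 8.23 − 8.913 = -0.683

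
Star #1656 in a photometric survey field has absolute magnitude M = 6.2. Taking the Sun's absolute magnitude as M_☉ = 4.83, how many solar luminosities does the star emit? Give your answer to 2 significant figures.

L/L_☉ ≈ 0.28

M − M_☉ = 6.2 − 4.83 = 1.370
L/L_☉ = 10^(−0.4 (M − M_☉)) = 10^-0.548 = 0.2831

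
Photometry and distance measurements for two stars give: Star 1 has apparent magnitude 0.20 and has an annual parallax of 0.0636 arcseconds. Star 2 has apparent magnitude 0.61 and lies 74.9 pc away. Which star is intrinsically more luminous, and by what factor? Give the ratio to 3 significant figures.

Star 2 is more luminous, by a factor of 15.6.

Star 1: d = 1/p = 1/0.0636″ = 15.72 pc
Star 1: M = m − 5 log₁₀ d + 5 = 0.20 − 5·1.1965 + 5 = -0.783
Star 2: M = m − 5 log₁₀ d + 5 = 0.61 − 5·1.8745 + 5 = -3.762
ΔM = M_1 − M_2 = -0.783 − (-3.762) = 2.980; smaller M is more luminous → Star 2.
L ratio = 10^(0.4 |ΔM|) = 10^1.192 = 15.56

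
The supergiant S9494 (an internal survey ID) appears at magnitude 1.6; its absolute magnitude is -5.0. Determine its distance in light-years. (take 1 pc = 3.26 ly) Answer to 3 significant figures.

d ≈ 681 ly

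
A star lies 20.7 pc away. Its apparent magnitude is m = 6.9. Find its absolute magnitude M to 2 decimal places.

M ≈ 5.32

5 log₁₀(d/10 pc) = 5 log₁₀(20.70) − 5 = 1.580
M = m − 5 log₁₀(d/10) = 6.9 − 1.580 = 5.320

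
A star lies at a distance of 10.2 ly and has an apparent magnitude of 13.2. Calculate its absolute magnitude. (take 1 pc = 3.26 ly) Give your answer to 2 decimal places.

d = 10.2 ly / 3.26 = 3.129 pc
5 log₁₀(d/10 pc) = 5 log₁₀(3.129) − 5 = -2.523
M = m − 5 log₁₀(d/10) = 13.2 + 2.523 = 15.723

M ≈ 15.72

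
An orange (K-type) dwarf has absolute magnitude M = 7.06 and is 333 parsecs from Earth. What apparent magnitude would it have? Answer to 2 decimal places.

m ≈ 14.67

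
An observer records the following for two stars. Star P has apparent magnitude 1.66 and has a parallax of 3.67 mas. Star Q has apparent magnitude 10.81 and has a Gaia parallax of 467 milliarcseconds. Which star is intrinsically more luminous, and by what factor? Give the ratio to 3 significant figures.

Star P is more luminous, by a factor of 7.40×10^7.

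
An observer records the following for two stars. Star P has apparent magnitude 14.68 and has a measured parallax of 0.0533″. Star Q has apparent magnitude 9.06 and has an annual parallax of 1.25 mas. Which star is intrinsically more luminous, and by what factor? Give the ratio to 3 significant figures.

Star P: d = 1/p = 1/0.0533″ = 18.76 pc
Star P: M = m − 5 log₁₀ d + 5 = 14.68 − 5·1.2733 + 5 = 13.314
Star Q: p = 1.25 mas = 1.25×10^-3″ → d = 1/p = 800.0 pc
Star Q: M = m − 5 log₁₀ d + 5 = 9.06 − 5·2.9031 + 5 = -0.455
ΔM = M_P − M_Q = 13.314 − (-0.455) = 13.769; smaller M is more luminous → Star Q.
L ratio = 10^(0.4 |ΔM|) = 10^5.508 = 321800

Star Q is more luminous, by a factor of 322000.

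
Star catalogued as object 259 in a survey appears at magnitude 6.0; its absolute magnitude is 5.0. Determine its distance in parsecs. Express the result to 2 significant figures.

d ≈ 16 pc

Distance modulus: m − M = 6.0 − (5.0) = 1.000
m − M = 5 log₁₀ d − 5
log₁₀ d = (m − M)/5 + 1 = 1.2000
d = 10^1.2000 = 15.85 pc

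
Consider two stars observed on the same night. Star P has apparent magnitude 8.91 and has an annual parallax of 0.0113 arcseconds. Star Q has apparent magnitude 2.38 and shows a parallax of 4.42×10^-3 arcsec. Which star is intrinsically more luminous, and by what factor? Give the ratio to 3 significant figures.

Star Q is more luminous, by a factor of 2670.

Star P: d = 1/p = 1/0.0113″ = 88.50 pc
Star P: M = m − 5 log₁₀ d + 5 = 8.91 − 5·1.9469 + 5 = 4.175
Star Q: d = 1/p = 1/4.42×10^-3″ = 226.2 pc
Star Q: M = m − 5 log₁₀ d + 5 = 2.38 − 5·2.3546 + 5 = -4.393
ΔM = M_P − M_Q = 4.175 − (-4.393) = 8.568; smaller M is more luminous → Star Q.
L ratio = 10^(0.4 |ΔM|) = 10^3.427 = 2675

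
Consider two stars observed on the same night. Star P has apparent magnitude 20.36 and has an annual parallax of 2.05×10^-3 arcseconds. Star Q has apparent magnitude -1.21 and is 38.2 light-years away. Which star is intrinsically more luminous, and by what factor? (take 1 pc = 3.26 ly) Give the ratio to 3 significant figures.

Star P: d = 1/p = 1/2.05×10^-3″ = 487.8 pc
Star P: M = m − 5 log₁₀ d + 5 = 20.36 − 5·2.6882 + 5 = 11.919
Star Q: d = 38.2 ly / 3.26 = 11.72 pc
Star Q: M = m − 5 log₁₀ d + 5 = -1.21 − 5·1.0688 + 5 = -1.554
ΔM = M_P − M_Q = 11.919 − (-1.554) = 13.473; smaller M is more luminous → Star Q.
L ratio = 10^(0.4 |ΔM|) = 10^5.389 = 245000

Star Q is more luminous, by a factor of 245000.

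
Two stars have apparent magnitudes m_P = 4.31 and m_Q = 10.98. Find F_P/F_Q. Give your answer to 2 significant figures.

F_P/F_Q ≈ 470

Δm = 4.31 − (10.98) = -6.67
Flux ratio = 10^(−0.4 Δm) = 10^(−0.4 × -6.67) = 10^2.668 = 465.6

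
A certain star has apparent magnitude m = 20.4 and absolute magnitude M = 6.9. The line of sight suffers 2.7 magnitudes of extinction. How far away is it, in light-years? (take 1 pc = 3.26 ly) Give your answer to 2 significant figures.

d ≈ 4700 ly

m − M = 5 log₁₀(d/10 pc) + A  ⇒  20.4 − (6.9) − 2.7 = 5 log₁₀(d/10)
10.800 = 5 log₁₀(d/10)
log₁₀ d = (m − M − A)/5 + 1 = 3.1600
d = 10^3.1600 = 1445 pc
= 4712 ly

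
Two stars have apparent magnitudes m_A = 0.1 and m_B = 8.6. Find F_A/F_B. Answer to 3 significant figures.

Δm = 0.1 − (8.6) = -8.5
Flux ratio = 10^(−0.4 Δm) = 10^(−0.4 × -8.5) = 10^3.400 = 2512

F_A/F_B ≈ 2510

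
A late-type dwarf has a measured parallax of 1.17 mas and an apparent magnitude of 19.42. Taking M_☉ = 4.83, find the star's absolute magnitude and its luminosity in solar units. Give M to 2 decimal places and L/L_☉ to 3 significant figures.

d = 1/p = 1000/1.17 mas = 854.7 pc
M = m − 5 log₁₀ d + 5 = 19.42 − 5·2.9318 + 5 = 9.761
M − M_☉ = 9.761 − 4.83 = 4.931
L/L_☉ = 10^(−0.4 × 4.931) = 0.01066

M ≈ 9.76; L/L_☉ ≈ 0.0107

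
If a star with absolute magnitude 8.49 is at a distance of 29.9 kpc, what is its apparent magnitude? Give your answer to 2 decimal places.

m ≈ 25.87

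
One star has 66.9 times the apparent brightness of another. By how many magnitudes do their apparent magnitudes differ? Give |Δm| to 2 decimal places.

Pogson: Δm = −2.5 log₁₀(ratio) = −2.5 log₁₀(66.9) = −2.5 × 1.8254 = -4.564

|Δm| ≈ 4.56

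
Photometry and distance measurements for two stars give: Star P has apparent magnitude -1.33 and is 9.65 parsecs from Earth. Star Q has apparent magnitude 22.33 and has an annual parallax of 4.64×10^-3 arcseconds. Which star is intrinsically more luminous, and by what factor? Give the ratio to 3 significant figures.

Star P is more luminous, by a factor of 5.84×10^6.

Star P: M = m − 5 log₁₀ d + 5 = -1.33 − 5·0.9845 + 5 = -1.253
Star Q: d = 1/p = 1/4.64×10^-3″ = 215.5 pc
Star Q: M = m − 5 log₁₀ d + 5 = 22.33 − 5·2.3335 + 5 = 15.663
ΔM = M_P − M_Q = -1.253 − (15.663) = -16.915; smaller M is more luminous → Star P.
L ratio = 10^(0.4 |ΔM|) = 10^6.766 = 5.836×10^6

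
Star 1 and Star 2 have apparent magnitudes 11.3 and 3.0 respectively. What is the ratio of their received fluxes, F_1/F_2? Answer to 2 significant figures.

F_1/F_2 ≈ 4.8×10^-4

Magnitude difference = 8.3
Flux ratio = 10^(−0.4 Δm) = 10^(−0.4 × 8.3) = 10^-3.320 = 4.786×10^-4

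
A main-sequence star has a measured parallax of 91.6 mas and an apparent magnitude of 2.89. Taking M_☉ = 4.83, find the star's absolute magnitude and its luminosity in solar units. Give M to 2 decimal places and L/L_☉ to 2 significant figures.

d = 1/p = 1000/91.6 mas = 10.92 pc
M = m − 5 log₁₀ d + 5 = 2.89 − 5·1.0381 + 5 = 2.699
M − M_☉ = 2.699 − 4.83 = -2.131
L/L_☉ = 10^(−0.4 × -2.131) = 7.116

M ≈ 2.70; L/L_☉ ≈ 7.1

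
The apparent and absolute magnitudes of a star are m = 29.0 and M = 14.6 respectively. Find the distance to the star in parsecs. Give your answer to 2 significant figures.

d ≈ 7600 pc

μ = m − M = 14.400
m − M = 5 log₁₀ d − 5
log₁₀ d = (m − M)/5 + 1 = 3.8800
d = 10^3.8800 = 7586 pc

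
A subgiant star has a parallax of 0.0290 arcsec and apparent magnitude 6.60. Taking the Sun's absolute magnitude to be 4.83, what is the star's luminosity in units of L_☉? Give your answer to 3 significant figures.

L/L_☉ ≈ 2.33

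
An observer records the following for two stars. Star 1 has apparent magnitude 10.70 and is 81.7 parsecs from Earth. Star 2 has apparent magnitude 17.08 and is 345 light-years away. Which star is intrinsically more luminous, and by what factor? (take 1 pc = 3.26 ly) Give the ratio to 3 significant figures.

Star 1 is more luminous, by a factor of 212.

Star 1: M = m − 5 log₁₀ d + 5 = 10.70 − 5·1.9122 + 5 = 6.139
Star 2: d = 345 ly / 3.26 = 105.8 pc
Star 2: M = m − 5 log₁₀ d + 5 = 17.08 − 5·2.0246 + 5 = 11.957
ΔM = M_1 − M_2 = 6.139 − (11.957) = -5.818; smaller M is more luminous → Star 1.
L ratio = 10^(0.4 |ΔM|) = 10^2.327 = 212.4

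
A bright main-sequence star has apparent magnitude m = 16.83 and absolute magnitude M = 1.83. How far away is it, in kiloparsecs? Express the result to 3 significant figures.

d ≈ 10.0 kpc

Distance modulus: m − M = 16.83 − (1.83) = 15.000
m − M = 5 log₁₀ d − 5
log₁₀ d = (m − M)/5 + 1 = 4.0000
d = 10^4.0000 = 10000 pc
= 10.00 kpc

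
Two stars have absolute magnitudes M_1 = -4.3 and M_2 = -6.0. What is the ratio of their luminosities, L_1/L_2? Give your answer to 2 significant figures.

ΔM = M_1 − M_2 = 1.7
L_1/L_2 = 10^(−0.4 ΔM) = 10^-0.680 = 0.2089

L_1/L_2 ≈ 0.21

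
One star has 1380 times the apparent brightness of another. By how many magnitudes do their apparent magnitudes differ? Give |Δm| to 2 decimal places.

Pogson: Δm = −2.5 log₁₀(ratio) = −2.5 log₁₀(1380) = −2.5 × 3.1399 = -7.850

|Δm| ≈ 7.85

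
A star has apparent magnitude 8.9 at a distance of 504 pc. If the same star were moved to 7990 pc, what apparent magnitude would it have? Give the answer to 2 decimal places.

m ≈ 14.90

Flux ∝ 1/d², so Δm = 5 log₁₀(d₂/d₁) = 5 log₁₀(7990/504) = 6.001
m₂ = m₁ + Δm = 8.9 + (6.001) = 14.901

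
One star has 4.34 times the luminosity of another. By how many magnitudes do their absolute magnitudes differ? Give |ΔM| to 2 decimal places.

Pogson: ΔM = −2.5 log₁₀(ratio) = −2.5 log₁₀(4.34) = −2.5 × 0.6375 = -1.594

|ΔM| ≈ 1.59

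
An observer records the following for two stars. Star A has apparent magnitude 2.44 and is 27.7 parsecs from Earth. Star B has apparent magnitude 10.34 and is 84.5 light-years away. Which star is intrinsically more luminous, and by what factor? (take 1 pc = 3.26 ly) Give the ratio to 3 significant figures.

Star A is more luminous, by a factor of 1650.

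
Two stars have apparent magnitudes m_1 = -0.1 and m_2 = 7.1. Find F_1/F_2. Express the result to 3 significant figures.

F_1/F_2 ≈ 759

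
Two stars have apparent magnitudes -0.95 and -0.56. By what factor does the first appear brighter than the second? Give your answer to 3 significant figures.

1.43

Δm = -0.95 − (-0.56) = -0.39
Flux ratio = 10^(−0.4 Δm) = 10^(−0.4 × -0.39) = 10^0.156 = 1.432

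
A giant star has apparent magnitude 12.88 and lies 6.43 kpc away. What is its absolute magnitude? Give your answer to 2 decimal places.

d = 6.43 kpc = 6430 pc
5 log₁₀(d/10 pc) = 5 log₁₀(6430) − 5 = 14.041
M = m − 5 log₁₀(d/10) = 12.88 − 14.041 = -1.161

M ≈ -1.16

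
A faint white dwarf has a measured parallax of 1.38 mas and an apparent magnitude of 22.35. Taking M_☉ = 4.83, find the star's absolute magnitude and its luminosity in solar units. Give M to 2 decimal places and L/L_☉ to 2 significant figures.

M ≈ 13.05; L/L_☉ ≈ 5.2×10^-4

d = 1/p = 1000/1.38 mas = 724.6 pc
M = m − 5 log₁₀ d + 5 = 22.35 − 5·2.8601 + 5 = 13.049
M − M_☉ = 13.049 − 4.83 = 8.219
L/L_☉ = 10^(−0.4 × 8.219) = 5.155×10^-4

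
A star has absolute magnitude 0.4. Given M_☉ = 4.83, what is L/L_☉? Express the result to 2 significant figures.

M − M_☉ = 0.4 − 4.83 = -4.430
L/L_☉ = 10^(−0.4 (M − M_☉)) = 10^1.772 = 59.16

L/L_☉ ≈ 59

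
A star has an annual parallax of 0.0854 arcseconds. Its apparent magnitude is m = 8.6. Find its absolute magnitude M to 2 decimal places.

d = 1/p = 1/0.0854″ = 11.71 pc
5 log₁₀(d/10 pc) = 5 log₁₀(11.71) − 5 = 0.343
M = m − 5 log₁₀(d/10) = 8.6 − 0.343 = 8.257

M ≈ 8.26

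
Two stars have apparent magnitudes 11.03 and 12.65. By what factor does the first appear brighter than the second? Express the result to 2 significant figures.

Δm = 11.03 − (12.65) = -1.62
Flux ratio = 10^(−0.4 Δm) = 10^(−0.4 × -1.62) = 10^0.648 = 4.446

4.4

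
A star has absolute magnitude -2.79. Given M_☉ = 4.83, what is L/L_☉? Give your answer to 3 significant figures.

M − M_☉ = -2.79 − 4.83 = -7.620
L/L_☉ = 10^(−0.4 (M − M_☉)) = 10^3.048 = 1117

L/L_☉ ≈ 1120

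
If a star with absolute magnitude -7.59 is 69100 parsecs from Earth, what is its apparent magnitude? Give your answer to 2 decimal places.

m ≈ 11.61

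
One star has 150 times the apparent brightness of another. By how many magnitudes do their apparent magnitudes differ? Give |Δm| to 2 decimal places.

Pogson: Δm = −2.5 log₁₀(ratio) = −2.5 log₁₀(150) = −2.5 × 2.1761 = -5.440

|Δm| ≈ 5.44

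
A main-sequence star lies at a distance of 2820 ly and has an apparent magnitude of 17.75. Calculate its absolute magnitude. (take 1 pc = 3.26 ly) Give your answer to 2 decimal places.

M ≈ 8.06

d = 2820 ly / 3.26 = 865.0 pc
5 log₁₀(d/10 pc) = 5 log₁₀(865.0) − 5 = 9.685
M = m − 5 log₁₀(d/10) = 17.75 − 9.685 = 8.065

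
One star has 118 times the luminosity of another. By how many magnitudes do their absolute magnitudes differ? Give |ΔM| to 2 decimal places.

Pogson: ΔM = −2.5 log₁₀(ratio) = −2.5 log₁₀(118) = −2.5 × 2.0719 = -5.180

|ΔM| ≈ 5.18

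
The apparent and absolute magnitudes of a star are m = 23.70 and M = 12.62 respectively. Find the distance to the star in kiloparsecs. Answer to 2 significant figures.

μ = m − M = 11.080
m − M = 5 log₁₀ d − 5
log₁₀ d = (m − M)/5 + 1 = 3.2160
d = 10^3.2160 = 1644 pc
= 1.644 kpc

d ≈ 1.6 kpc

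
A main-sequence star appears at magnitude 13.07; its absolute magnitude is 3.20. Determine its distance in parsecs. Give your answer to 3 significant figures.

Distance modulus: m − M = 13.07 − (3.20) = 9.870
m − M = 5 log₁₀ d − 5
log₁₀ d = (m − M)/5 + 1 = 2.9740
d = 10^2.9740 = 941.9 pc

d ≈ 942 pc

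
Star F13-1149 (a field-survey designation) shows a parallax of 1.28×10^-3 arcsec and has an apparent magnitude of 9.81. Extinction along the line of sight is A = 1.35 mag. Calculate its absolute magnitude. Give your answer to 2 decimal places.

d = 1/p = 1/1.28×10^-3″ = 781.2 pc
5 log₁₀(d/10 pc) = 5 log₁₀(781.2) − 5 = 9.464
M = m − 5 log₁₀(d/10) − A = 9.81 − 9.464 − 1.35 = -1.004

M ≈ -1.00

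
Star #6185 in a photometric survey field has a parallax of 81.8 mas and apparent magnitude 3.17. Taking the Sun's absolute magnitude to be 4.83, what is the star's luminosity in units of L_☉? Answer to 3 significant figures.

L/L_☉ ≈ 6.89

d = 1/p = 1000/81.8 mas = 12.22 pc
M = m − 5 log₁₀ d + 5 = 3.17 − 5·1.0872 + 5 = 2.734
M − M_☉ = 2.734 − 4.83 = -2.096
L/L_☉ = 10^(−0.4 × -2.096) = 6.894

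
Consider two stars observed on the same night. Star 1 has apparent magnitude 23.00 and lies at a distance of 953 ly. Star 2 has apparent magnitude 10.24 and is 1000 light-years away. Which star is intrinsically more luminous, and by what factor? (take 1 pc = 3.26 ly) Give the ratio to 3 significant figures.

Star 2 is more luminous, by a factor of 140000.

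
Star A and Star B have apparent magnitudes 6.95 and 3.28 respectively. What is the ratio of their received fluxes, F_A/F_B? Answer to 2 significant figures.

Magnitude difference = 3.67
Flux ratio = 10^(−0.4 Δm) = 10^(−0.4 × 3.67) = 10^-1.468 = 0.03404

F_A/F_B ≈ 0.034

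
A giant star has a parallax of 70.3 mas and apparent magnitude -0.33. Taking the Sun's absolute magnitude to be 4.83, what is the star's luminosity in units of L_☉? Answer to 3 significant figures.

d = 1/p = 1000/70.3 mas = 14.22 pc
M = m − 5 log₁₀ d + 5 = -0.33 − 5·1.1530 + 5 = -1.095
M − M_☉ = -1.095 − 4.83 = -5.925
L/L_☉ = 10^(−0.4 × -5.925) = 234.5

L/L_☉ ≈ 234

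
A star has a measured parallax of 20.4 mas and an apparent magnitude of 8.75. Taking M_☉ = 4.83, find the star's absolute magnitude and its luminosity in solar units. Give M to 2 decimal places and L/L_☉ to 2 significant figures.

M ≈ 5.30; L/L_☉ ≈ 0.65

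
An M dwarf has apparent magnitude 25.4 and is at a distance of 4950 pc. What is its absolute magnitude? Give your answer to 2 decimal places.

M ≈ 11.93

5 log₁₀(d/10 pc) = 5 log₁₀(4950) − 5 = 13.473
M = m − 5 log₁₀(d/10) = 25.4 − 13.473 = 11.927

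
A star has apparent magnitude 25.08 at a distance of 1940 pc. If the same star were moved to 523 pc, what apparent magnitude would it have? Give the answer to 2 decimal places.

Flux ∝ 1/d², so Δm = 5 log₁₀(d₂/d₁) = 5 log₁₀(523/1940) = -2.847
m₂ = m₁ + Δm = 25.08 + (-2.847) = 22.233

m ≈ 22.23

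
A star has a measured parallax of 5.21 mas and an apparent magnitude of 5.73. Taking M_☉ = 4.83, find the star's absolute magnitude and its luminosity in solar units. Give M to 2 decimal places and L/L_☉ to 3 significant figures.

M ≈ -0.69; L/L_☉ ≈ 161

d = 1/p = 1000/5.21 mas = 191.9 pc
M = m − 5 log₁₀ d + 5 = 5.73 − 5·2.2832 + 5 = -0.686
M − M_☉ = -0.686 − 4.83 = -5.516
L/L_☉ = 10^(−0.4 × -5.516) = 160.8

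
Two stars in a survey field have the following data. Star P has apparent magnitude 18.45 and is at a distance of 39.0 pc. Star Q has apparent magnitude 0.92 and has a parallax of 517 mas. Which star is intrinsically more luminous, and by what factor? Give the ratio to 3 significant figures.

Star P: M = m − 5 log₁₀ d + 5 = 18.45 − 5·1.5911 + 5 = 15.495
Star Q: p = 517 mas = 0.517″ → d = 1/p = 1.934 pc
Star Q: M = m − 5 log₁₀ d + 5 = 0.92 − 5·0.2865 + 5 = 4.487
ΔM = M_P − M_Q = 15.495 − (4.487) = 11.007; smaller M is more luminous → Star Q.
L ratio = 10^(0.4 |ΔM|) = 10^4.403 = 25290

Star Q is more luminous, by a factor of 25300.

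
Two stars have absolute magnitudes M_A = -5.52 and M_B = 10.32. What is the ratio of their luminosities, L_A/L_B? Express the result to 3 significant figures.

L_A/L_B ≈ 2.17×10^6

ΔM = M_A − M_B = -15.84
L_A/L_B = 10^(−0.4 ΔM) = 10^6.336 = 2.168×10^6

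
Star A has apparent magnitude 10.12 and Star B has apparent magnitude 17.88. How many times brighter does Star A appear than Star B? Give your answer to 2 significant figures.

1300

Magnitude difference = -7.76
Flux ratio = 10^(−0.4 Δm) = 10^(−0.4 × -7.76) = 10^3.104 = 1271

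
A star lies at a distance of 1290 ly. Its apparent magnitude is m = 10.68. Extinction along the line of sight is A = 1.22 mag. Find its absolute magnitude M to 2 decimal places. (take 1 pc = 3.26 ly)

M ≈ 1.47

d = 1290 ly / 3.26 = 395.7 pc
5 log₁₀(d/10 pc) = 5 log₁₀(395.7) − 5 = 7.987
M = m − 5 log₁₀(d/10) − A = 10.68 − 7.987 − 1.22 = 1.473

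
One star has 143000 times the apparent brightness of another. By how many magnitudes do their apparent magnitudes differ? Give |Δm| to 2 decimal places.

Pogson: Δm = −2.5 log₁₀(ratio) = −2.5 log₁₀(143000) = −2.5 × 5.1553 = -12.888

|Δm| ≈ 12.89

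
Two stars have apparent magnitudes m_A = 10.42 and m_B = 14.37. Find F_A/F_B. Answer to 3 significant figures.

F_A/F_B ≈ 38.0

Δm = 10.42 − (14.37) = -3.95
Flux ratio = 10^(−0.4 Δm) = 10^(−0.4 × -3.95) = 10^1.580 = 38.02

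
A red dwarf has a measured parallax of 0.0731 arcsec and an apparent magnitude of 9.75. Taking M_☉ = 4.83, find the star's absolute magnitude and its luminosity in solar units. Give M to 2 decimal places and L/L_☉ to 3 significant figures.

M ≈ 9.07; L/L_☉ ≈ 0.0201

d = 1/p = 1/0.0731″ = 13.68 pc
M = m − 5 log₁₀ d + 5 = 9.75 − 5·1.1361 + 5 = 9.070
M − M_☉ = 9.070 − 4.83 = 4.240
L/L_☉ = 10^(−0.4 × 4.240) = 0.02014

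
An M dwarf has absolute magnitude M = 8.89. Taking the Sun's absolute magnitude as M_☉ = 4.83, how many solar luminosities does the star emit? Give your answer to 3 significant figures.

M − M_☉ = 8.89 − 4.83 = 4.060
L/L_☉ = 10^(−0.4 (M − M_☉)) = 10^-1.624 = 0.02377

L/L_☉ ≈ 0.0238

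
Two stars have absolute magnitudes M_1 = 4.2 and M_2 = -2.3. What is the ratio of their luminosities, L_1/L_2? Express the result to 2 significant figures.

ΔM = M_1 − M_2 = 6.5
L_1/L_2 = 10^(−0.4 ΔM) = 10^-2.600 = 2.512×10^-3

L_1/L_2 ≈ 2.5×10^-3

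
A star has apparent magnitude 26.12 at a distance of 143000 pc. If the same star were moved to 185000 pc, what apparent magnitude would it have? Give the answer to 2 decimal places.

m ≈ 26.68

Flux ∝ 1/d², so Δm = 5 log₁₀(d₂/d₁) = 5 log₁₀(185000/143000) = 0.559
m₂ = m₁ + Δm = 26.12 + (0.559) = 26.679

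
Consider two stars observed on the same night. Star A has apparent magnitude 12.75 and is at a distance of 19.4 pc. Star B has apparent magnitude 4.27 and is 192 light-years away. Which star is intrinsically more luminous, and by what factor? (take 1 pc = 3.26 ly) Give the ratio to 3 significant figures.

Star B is more luminous, by a factor of 22700.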